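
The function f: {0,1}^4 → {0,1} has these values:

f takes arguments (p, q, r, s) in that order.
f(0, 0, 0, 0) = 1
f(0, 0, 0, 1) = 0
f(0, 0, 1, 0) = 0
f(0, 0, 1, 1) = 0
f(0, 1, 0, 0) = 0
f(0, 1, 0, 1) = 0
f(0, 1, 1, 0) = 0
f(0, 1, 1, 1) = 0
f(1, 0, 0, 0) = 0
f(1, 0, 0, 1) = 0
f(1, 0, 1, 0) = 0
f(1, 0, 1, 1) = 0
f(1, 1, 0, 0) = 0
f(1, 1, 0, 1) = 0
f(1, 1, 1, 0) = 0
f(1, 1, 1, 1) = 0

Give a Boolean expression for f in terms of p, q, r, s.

f(p, q, r, s) = ~(((p | q) | r) | s)

The output is 1 only when every input is 0 — NOR of all inputs.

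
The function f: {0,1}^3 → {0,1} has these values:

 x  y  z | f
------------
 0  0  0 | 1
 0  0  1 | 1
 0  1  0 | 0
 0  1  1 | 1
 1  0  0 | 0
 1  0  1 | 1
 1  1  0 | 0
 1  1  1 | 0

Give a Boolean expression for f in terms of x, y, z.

f(x, y, z) = ((((not x and not y) and not z) or ((not x and not y) and z)) or ((not x and y) and z)) or ((x and not y) and z)

The 1-rows are (0,0,0), (0,0,1), (0,1,1), (1,0,1). Each contributes one minterm — ¬x·¬y·¬z; ¬x·¬y·z; ¬x·y·z; x·¬y·z — and their disjunction is a sum-of-products form of f.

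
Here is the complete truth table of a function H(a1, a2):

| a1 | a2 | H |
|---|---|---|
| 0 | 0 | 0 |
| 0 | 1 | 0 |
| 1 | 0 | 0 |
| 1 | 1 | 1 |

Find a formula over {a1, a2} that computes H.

The output is 1 only when every input is 1 — the AND of all inputs.

H(a1, a2) = a1 and a2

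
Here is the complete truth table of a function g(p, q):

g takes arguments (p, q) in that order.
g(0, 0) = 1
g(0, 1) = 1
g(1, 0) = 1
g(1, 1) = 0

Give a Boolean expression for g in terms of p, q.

The output is 0 only when every input is 1 — NAND of all inputs.

g(p, q) = (p · q)'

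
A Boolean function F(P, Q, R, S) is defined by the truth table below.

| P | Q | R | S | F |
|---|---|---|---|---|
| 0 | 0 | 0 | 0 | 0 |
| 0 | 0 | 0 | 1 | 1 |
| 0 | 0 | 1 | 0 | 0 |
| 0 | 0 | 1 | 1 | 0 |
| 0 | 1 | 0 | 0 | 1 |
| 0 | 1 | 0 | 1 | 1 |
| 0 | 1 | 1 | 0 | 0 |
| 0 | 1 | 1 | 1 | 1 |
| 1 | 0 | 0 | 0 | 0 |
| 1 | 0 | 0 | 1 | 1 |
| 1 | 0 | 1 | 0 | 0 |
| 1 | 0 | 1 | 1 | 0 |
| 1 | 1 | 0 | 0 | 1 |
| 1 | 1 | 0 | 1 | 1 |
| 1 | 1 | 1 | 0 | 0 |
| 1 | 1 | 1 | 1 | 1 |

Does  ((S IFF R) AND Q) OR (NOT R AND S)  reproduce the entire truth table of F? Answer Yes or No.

Evaluate ((S IFF R) AND Q) OR (NOT R AND S) on each row and compare to F:
  P=0, Q=0, R=0, S=0: formula gives 0, F = 0 ✓
  P=0, Q=0, R=0, S=1: formula gives 1, F = 1 ✓
  P=0, Q=0, R=1, S=0: formula gives 0, F = 0 ✓
  P=0, Q=0, R=1, S=1: formula gives 0, F = 0 ✓
  …and likewise for the remaining 12 rows.
Every row agrees, so the formula is equivalent.

Yes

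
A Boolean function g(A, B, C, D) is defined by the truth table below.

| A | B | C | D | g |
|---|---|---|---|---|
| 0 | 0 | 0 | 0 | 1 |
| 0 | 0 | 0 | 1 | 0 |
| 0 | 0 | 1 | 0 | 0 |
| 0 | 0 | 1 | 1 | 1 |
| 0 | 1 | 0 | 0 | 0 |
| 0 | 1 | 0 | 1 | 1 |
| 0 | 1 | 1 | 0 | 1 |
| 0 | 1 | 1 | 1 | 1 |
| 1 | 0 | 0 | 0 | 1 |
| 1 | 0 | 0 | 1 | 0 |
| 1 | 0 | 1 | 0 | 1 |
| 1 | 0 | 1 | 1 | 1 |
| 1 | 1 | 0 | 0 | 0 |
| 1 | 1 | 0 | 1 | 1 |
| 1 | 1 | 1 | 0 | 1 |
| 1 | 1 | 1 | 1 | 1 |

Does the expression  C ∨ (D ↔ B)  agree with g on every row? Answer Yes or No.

No

Test each input against both g and the formula:
  A=0, B=0, C=0, D=0: formula gives 1, g = 1 ✓
  A=0, B=0, C=0, D=1: formula gives 0, g = 0 ✓
  A=0, B=0, C=1, D=0: formula gives 1, but g = 0 ✗
A single disagreement suffices: at (0,0,1,0) they differ, so the formula does not compute g.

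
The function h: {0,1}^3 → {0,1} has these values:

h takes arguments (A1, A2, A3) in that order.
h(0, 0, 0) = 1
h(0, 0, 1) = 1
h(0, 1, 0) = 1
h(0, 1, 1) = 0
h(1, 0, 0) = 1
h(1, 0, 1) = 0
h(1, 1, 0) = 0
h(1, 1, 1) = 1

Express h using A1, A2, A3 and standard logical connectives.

h is 0 on only 3 rows — (0,1,1), (1,0,1), (1,1,0). Writing each as a minterm (¬A1·A2·A3, A1·¬A2·A3, A1·A2·¬A3) and OR-ing them characterizes exactly where h=0, so h is the negation of that disjunction.

h(A1, A2, A3) = ~((((~A1 & A2) & A3) | ((A1 & ~A2) & A3)) | ((A1 & A2) & ~A3))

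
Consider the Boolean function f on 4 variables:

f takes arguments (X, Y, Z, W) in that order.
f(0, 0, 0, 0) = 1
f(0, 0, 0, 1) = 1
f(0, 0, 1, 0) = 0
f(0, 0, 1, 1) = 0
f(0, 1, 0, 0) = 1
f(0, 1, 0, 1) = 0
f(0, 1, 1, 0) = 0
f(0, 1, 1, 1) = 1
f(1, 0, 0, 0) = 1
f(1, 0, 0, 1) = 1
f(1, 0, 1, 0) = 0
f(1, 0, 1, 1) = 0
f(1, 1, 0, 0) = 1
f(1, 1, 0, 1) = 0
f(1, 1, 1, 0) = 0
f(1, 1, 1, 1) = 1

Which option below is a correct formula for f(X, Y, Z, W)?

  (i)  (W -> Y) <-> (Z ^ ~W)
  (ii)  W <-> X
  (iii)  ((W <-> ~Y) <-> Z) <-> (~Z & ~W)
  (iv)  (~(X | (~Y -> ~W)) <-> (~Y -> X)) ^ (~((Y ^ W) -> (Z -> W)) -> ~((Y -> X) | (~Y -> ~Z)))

(ii) fails at (0,0,0,1): the formula yields 0, f is 1.
(iii) fails at (0,0,1,0): the formula yields 1, f is 0.
(iv) fails at (0,0,0,0): the formula yields 0, f is 1.
That leaves (i). Evaluating it on every row reproduces the table of f exactly.

i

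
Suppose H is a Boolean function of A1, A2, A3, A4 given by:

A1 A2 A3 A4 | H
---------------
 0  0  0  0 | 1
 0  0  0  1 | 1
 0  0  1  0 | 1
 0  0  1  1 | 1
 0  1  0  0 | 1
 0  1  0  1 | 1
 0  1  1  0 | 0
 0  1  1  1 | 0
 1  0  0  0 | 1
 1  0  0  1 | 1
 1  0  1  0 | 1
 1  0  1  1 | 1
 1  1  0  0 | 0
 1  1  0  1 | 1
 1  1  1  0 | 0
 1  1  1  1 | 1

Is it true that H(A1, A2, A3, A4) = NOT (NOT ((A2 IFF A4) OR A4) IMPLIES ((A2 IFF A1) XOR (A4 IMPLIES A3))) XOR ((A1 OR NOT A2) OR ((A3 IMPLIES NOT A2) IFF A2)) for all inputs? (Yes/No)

Yes

Test each input against both H and the formula:
  A1=0, A2=0, A3=0, A4=0: formula gives 1, H = 1 ✓
  A1=0, A2=0, A3=0, A4=1: formula gives 1, H = 1 ✓
  A1=0, A2=0, A3=1, A4=0: formula gives 1, H = 1 ✓
  A1=0, A2=0, A3=1, A4=1: formula gives 1, H = 1 ✓
  …and likewise for the remaining 12 rows.
Every row agrees, so the formula is equivalent.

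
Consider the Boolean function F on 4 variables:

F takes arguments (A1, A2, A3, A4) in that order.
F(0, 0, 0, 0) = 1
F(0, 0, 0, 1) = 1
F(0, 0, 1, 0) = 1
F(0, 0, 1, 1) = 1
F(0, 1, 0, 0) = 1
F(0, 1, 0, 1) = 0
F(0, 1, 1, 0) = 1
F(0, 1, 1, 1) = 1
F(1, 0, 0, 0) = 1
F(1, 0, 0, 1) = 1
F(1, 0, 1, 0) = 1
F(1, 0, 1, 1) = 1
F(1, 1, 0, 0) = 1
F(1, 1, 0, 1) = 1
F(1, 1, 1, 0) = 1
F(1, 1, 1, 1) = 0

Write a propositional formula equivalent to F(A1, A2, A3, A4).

F(A1, A2, A3, A4) = ~((((~A1 & A2) & ~A3) & A4) | (((A1 & A2) & A3) & A4))

F is 0 on only 2 rows — (0,1,0,1), (1,1,1,1). Writing each as a minterm (¬A1·A2·¬A3·A4, A1·A2·A3·A4) and OR-ing them characterizes exactly where F=0, so F is the negation of that disjunction.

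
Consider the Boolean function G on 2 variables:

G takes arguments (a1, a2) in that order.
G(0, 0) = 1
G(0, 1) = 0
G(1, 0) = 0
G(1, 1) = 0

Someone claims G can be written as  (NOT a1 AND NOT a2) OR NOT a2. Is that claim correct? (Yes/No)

No

Evaluate (NOT a1 AND NOT a2) OR NOT a2 on each row and compare to G:
  a1=0, a2=0: formula gives 1, G = 1 ✓
  a1=0, a2=1: formula gives 0, G = 0 ✓
  a1=1, a2=0: formula gives 1, but G = 0 ✗
Since they disagree at (1,0), the expression is not a correct formula for G.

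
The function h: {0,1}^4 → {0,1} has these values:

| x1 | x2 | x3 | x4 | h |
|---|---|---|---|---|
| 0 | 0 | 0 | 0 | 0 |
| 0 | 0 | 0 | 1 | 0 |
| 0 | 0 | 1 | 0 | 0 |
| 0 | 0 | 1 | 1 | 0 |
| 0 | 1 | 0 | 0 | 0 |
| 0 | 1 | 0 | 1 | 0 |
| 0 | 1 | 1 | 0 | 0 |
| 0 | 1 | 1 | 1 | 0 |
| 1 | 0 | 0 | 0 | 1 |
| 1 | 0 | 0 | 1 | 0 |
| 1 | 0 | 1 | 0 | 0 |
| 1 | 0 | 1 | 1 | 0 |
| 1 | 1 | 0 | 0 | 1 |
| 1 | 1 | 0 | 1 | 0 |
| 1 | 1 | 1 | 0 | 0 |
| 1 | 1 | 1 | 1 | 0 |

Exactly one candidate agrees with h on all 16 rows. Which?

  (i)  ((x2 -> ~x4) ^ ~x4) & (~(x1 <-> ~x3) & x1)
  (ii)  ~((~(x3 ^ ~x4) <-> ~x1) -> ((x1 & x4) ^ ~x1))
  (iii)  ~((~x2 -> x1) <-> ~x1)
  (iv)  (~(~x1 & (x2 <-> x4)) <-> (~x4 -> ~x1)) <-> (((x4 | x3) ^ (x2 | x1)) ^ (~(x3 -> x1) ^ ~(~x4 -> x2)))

ii

(i) disagrees with h on (1,0,0,0) (formula → 0, table → 1); rule it out.
(iii) disagrees with h on (0,0,0,0) (formula → 1, table → 0); rule it out.
(iv) disagrees with h on (0,0,0,1) (formula → 1, table → 0); rule it out.
(ii) is the remaining candidate, and it agrees with h on all 16 inputs.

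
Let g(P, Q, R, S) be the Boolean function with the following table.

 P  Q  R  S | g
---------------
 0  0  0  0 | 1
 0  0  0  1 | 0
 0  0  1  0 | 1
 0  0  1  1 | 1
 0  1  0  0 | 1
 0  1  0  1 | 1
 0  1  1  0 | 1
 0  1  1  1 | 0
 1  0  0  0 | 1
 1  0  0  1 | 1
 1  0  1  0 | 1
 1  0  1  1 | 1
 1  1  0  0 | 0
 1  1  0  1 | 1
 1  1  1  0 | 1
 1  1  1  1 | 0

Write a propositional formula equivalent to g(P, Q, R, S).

g(P, Q, R, S) = ~((((((~P & ~Q) & ~R) & S) | (((~P & Q) & R) & S)) | (((P & Q) & ~R) & ~S)) | (((P & Q) & R) & S))

There are just 4 zero rows: (0,0,0,1), (0,1,1,1), (1,1,0,0), (1,1,1,1). Their minterms are ¬P·¬Q·¬R·S, ¬P·Q·R·S, P·Q·¬R·¬S, P·Q·R·S; the OR of those covers precisely the 0-outputs, and negating it yields g.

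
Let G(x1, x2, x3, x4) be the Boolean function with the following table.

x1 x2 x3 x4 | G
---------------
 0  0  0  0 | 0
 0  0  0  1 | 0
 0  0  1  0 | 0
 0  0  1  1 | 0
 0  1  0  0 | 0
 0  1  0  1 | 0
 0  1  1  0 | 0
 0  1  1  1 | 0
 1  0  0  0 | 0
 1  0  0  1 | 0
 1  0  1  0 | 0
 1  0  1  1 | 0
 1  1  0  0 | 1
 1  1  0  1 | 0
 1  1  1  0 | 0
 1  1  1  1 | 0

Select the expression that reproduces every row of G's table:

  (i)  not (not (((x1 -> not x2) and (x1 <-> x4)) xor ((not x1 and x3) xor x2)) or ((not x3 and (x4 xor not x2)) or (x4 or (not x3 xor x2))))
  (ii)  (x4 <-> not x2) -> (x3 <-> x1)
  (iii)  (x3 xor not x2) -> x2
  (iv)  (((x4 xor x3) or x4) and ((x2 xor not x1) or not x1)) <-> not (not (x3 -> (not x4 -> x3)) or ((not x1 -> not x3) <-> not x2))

(ii): at (0,0,0,0) it gives 1, but G = 0 — eliminated.
(iii): at (0,0,1,0) it gives 1, but G = 0 — eliminated.
(iv): at (0,0,0,0) it gives 1, but G = 0 — eliminated.
(i) is the remaining candidate, and it agrees with G on all 16 inputs.

i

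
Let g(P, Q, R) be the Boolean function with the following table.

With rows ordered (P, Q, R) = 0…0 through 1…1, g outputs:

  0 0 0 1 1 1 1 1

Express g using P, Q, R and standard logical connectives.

There are just 3 zero rows: (0,0,0), (0,0,1), (0,1,0). Their minterms are ¬P·¬Q·¬R, ¬P·¬Q·R, ¬P·Q·¬R; the OR of those covers precisely the 0-outputs, and negating it yields g.

g(P, Q, R) = ¬((((¬P ∧ ¬Q) ∧ ¬R) ∨ ((¬P ∧ ¬Q) ∧ R)) ∨ ((¬P ∧ Q) ∧ ¬R))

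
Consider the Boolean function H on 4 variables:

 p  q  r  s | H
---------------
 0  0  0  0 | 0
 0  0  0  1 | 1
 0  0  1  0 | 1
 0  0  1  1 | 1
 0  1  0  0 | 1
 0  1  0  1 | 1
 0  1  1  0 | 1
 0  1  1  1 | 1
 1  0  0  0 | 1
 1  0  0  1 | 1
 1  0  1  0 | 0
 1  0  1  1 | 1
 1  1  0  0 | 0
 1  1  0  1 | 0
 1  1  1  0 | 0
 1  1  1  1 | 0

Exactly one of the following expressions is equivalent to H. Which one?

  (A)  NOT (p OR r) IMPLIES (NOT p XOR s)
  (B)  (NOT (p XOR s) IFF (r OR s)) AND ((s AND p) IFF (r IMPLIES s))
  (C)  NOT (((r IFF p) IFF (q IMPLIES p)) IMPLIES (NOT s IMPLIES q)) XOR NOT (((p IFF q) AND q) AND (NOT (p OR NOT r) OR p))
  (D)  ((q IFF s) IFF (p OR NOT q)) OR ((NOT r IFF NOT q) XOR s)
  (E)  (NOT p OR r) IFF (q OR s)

C

(A): at (0,0,0,0) it gives 1, but H = 0 — eliminated.
(B): at (0,0,0,1) it gives 0, but H = 1 — eliminated.
(D): at (0,0,0,0) it gives 1, but H = 0 — eliminated.
(E): at (0,0,1,0) it gives 0, but H = 1 — eliminated.
(C) is the remaining candidate, and it agrees with H on all 16 inputs.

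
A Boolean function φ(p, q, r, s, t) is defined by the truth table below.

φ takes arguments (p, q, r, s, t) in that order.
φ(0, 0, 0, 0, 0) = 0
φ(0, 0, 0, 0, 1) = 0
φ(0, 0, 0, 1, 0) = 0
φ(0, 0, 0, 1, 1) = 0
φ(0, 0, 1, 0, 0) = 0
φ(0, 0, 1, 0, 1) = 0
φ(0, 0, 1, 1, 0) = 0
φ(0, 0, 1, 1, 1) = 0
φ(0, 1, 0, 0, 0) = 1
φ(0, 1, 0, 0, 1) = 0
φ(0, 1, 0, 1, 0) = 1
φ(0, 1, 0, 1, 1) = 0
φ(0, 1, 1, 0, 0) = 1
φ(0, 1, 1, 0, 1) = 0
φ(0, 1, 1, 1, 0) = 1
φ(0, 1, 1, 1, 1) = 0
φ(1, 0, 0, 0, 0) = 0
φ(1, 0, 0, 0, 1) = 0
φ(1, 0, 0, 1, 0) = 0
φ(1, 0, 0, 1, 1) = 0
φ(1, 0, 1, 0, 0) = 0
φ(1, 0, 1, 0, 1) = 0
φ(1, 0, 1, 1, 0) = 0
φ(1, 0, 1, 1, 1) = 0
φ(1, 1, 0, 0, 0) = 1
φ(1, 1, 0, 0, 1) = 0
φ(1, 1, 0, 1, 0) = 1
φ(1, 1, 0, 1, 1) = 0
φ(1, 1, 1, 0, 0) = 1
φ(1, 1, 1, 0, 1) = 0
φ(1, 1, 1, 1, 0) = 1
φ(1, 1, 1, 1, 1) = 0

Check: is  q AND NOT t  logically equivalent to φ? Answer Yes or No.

Yes

Test each input against both φ and the formula:
  p=0, q=0, r=0, s=0, t=0: formula gives 0, φ = 0 ✓
  p=0, q=0, r=0, s=0, t=1: formula gives 0, φ = 0 ✓
  p=0, q=0, r=0, s=1, t=0: formula gives 0, φ = 0 ✓
  p=0, q=0, r=0, s=1, t=1: formula gives 0, φ = 0 ✓
  …and likewise for the remaining 28 rows.
No disagreement on any input; they are logically equivalent.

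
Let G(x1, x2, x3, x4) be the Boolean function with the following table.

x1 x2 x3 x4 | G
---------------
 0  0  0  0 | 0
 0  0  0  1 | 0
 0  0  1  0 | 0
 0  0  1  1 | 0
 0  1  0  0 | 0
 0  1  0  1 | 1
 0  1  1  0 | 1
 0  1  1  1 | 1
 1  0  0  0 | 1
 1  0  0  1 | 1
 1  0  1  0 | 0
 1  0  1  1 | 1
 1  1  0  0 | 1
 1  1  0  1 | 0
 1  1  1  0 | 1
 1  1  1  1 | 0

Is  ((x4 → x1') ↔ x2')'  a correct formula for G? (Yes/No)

Test each input against both G and the formula:
  x1=0, x2=0, x3=0, x4=0: formula gives 0, G = 0 ✓
  x1=0, x2=0, x3=0, x4=1: formula gives 0, G = 0 ✓
  x1=0, x2=0, x3=1, x4=0: formula gives 0, G = 0 ✓
  x1=0, x2=0, x3=1, x4=1: formula gives 0, G = 0 ✓
  x1=0, x2=1, x3=0, x4=0: formula gives 1, but G = 0 ✗
A single disagreement suffices: at (0,1,0,0) they differ, so the formula does not compute G.

No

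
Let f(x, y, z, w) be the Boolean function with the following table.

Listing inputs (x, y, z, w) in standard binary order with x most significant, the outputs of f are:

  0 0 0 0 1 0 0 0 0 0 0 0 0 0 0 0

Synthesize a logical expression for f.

f is 1 on exactly one input, (0,1,0,0), whose minterm is ¬x·y·¬z·¬w. So f is just that conjunction.

f(x, y, z, w) = ((not x and y) and not z) and not w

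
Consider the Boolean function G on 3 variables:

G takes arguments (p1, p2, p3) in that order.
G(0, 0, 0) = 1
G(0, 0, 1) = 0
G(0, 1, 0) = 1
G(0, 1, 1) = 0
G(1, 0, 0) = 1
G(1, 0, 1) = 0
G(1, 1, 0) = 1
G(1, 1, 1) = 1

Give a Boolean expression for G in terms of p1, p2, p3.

G(p1, p2, p3) = ~((((~p1 & ~p2) & p3) | ((~p1 & p2) & p3)) | ((p1 & ~p2) & p3))

G is 0 on only 3 rows — (0,0,1), (0,1,1), (1,0,1). Writing each as a minterm (¬p1·¬p2·p3, ¬p1·p2·p3, p1·¬p2·p3) and OR-ing them characterizes exactly where G=0, so G is the negation of that disjunction.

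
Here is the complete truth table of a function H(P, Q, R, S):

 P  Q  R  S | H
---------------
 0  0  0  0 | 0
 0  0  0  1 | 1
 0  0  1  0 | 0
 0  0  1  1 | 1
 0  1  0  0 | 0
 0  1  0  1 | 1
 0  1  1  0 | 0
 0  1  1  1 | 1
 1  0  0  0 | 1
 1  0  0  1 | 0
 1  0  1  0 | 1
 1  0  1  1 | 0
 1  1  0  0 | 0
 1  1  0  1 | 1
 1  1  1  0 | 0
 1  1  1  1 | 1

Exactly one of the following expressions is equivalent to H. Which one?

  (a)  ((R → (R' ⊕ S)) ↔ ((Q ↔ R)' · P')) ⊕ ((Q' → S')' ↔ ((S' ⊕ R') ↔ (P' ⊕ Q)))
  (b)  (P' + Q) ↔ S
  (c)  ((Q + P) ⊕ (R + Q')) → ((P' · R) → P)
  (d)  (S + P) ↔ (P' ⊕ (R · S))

b

(a) disagrees with H on (0,0,0,0) (formula → 1, table → 0); rule it out.
(c) disagrees with H on (0,0,0,0) (formula → 1, table → 0); rule it out.
(d) disagrees with H on (0,0,1,1) (formula → 0, table → 1); rule it out.
That leaves (b). Evaluating it on every row reproduces the table of H exactly.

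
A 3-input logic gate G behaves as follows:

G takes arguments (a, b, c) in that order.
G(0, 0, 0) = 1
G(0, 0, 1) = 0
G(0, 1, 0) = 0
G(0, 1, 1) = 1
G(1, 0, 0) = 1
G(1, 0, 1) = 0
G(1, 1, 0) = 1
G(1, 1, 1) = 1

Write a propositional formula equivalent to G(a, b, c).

G(a, b, c) = ¬((((¬a ∧ ¬b) ∧ c) ∨ ((¬a ∧ b) ∧ ¬c)) ∨ ((a ∧ ¬b) ∧ c))

The 0-rows are (0,0,1), (0,1,0), (1,0,1). Take each as a conjunction (¬a·¬b·c, ¬a·b·¬c, a·¬b·c), form their disjunction, and complement — that gives a formula that is 1 everywhere G is.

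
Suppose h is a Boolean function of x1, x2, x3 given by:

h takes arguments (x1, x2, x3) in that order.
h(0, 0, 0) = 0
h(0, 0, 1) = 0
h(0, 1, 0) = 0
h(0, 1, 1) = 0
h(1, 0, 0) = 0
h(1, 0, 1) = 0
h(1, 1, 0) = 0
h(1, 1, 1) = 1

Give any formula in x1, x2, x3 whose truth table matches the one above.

The output is 1 only when every input is 1 — the AND of all inputs.

h(x1, x2, x3) = (x1 · x2) · x3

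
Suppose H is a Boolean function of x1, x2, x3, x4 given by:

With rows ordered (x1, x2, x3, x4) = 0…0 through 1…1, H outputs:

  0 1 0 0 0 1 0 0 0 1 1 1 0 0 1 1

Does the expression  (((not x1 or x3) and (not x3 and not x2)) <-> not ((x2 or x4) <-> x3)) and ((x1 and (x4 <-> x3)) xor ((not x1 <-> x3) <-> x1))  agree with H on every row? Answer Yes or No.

No

Evaluate (((not x1 or x3) and (not x3 and not x2)) <-> not ((x2 or x4) <-> x3)) and ((x1 and (x4 <-> x3)) xor ((not x1 <-> x3) <-> x1)) on each row and compare to H:
  x1=0, x2=0, x3=0, x4=0: formula gives 0, H = 0 ✓
  x1=0, x2=0, x3=0, x4=1: formula gives 1, H = 1 ✓
  x1=0, x2=0, x3=1, x4=0: formula gives 0, H = 0 ✓
  x1=0, x2=0, x3=1, x4=1: formula gives 0, H = 0 ✓
  …
  x1=0, x2=1, x3=0, x4=1: formula gives 0, but H = 1 ✗
Since they disagree at (0,1,0,1), the expression is not a correct formula for H.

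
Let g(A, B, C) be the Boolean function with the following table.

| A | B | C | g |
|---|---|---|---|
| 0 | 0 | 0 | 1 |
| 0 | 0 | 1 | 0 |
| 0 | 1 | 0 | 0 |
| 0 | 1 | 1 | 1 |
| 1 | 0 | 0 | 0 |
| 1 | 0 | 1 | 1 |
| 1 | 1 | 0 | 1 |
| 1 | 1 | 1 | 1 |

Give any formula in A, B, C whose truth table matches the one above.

g(A, B, C) = ¬((((¬A ∧ ¬B) ∧ C) ∨ ((¬A ∧ B) ∧ ¬C)) ∨ ((A ∧ ¬B) ∧ ¬C))

There are just 3 zero rows: (0,0,1), (0,1,0), (1,0,0). Their minterms are ¬A·¬B·C, ¬A·B·¬C, A·¬B·¬C; the OR of those covers precisely the 0-outputs, and negating it yields g.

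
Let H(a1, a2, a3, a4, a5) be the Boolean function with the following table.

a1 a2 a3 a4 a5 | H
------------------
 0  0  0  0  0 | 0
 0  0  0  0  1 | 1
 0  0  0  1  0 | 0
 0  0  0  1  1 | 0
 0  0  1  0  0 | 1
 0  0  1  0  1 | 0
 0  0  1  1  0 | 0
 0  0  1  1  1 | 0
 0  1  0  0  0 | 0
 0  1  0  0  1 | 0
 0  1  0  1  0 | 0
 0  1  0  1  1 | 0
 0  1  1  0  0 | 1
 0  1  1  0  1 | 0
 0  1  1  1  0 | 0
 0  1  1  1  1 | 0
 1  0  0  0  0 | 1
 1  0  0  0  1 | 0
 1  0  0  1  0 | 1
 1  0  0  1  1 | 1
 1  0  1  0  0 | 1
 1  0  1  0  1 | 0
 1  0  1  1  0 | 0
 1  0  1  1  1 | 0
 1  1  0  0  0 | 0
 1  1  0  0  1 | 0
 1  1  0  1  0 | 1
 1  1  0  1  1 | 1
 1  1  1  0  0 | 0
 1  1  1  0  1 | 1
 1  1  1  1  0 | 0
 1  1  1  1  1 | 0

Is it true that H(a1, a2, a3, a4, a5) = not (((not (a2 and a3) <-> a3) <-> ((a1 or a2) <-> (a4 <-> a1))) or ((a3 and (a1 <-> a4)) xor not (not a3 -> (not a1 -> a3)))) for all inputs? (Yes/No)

No

Test each input against both H and the formula:
  a1=0, a2=0, a3=0, a4=0, a5=0: formula gives 0, H = 0 ✓
  a1=0, a2=0, a3=0, a4=0, a5=1: formula gives 0, but H = 1 ✗
Row (0,0,0,0,1) is a counterexample, so the formula is not equivalent to H.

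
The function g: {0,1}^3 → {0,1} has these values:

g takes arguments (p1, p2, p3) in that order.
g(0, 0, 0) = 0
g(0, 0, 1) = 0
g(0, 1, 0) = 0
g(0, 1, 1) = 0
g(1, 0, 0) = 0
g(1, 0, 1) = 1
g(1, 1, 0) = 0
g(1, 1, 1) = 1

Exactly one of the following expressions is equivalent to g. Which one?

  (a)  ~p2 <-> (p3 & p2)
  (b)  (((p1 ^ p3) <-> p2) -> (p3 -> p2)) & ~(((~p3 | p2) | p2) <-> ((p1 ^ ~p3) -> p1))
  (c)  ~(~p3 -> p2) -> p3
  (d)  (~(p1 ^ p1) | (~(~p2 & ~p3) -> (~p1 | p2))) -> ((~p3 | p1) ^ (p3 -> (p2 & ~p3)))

(a) disagrees with g on (0,1,0) (formula → 1, table → 0); rule it out.
(b) disagrees with g on (0,0,0) (formula → 1, table → 0); rule it out.
(c) disagrees with g on (0,0,1) (formula → 1, table → 0); rule it out.
Only (d) survives; checking it on all 8 rows confirms it matches g.

d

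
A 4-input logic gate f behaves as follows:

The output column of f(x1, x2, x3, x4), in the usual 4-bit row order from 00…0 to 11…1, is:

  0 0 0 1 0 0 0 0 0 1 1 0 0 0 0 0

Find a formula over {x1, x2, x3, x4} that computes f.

f(x1, x2, x3, x4) = ((((~x1 & ~x2) & x3) & x4) | (((x1 & ~x2) & ~x3) & x4)) | (((x1 & ~x2) & x3) & ~x4)

The 1-rows are (0,0,1,1), (1,0,0,1), (1,0,1,0). Each contributes one minterm — ¬x1·¬x2·x3·x4; x1·¬x2·¬x3·x4; x1·¬x2·x3·¬x4 — and their disjunction is a sum-of-products form of f.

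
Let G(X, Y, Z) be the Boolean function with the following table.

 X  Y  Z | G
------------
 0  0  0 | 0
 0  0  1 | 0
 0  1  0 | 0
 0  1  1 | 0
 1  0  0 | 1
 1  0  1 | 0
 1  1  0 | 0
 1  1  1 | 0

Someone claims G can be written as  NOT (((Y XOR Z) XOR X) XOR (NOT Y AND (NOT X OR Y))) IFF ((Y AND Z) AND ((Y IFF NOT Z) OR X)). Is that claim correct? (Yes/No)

No

Test each input against both G and the formula:
  X=0, Y=0, Z=0: formula gives 1, but G = 0 ✗
Since they disagree at (0,0,0), the expression is not a correct formula for G.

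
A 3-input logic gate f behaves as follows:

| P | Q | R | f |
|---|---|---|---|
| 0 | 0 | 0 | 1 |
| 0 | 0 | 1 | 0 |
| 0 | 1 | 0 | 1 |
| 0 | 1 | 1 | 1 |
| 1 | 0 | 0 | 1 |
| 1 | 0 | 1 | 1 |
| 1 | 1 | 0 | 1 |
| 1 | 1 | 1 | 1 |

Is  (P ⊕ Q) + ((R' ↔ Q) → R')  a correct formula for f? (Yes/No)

Yes

Check the formula against f row by row:
  P=0, Q=0, R=0: formula gives 1, f = 1 ✓
  P=0, Q=0, R=1: formula gives 0, f = 0 ✓
  P=0, Q=1, R=0: formula gives 1, f = 1 ✓
  P=0, Q=1, R=1: formula gives 1, f = 1 ✓
  P=1, Q=0, R=0: formula gives 1, f = 1 ✓
  …and likewise for the remaining 3 rows.
All 8 rows match — the expression computes f exactly.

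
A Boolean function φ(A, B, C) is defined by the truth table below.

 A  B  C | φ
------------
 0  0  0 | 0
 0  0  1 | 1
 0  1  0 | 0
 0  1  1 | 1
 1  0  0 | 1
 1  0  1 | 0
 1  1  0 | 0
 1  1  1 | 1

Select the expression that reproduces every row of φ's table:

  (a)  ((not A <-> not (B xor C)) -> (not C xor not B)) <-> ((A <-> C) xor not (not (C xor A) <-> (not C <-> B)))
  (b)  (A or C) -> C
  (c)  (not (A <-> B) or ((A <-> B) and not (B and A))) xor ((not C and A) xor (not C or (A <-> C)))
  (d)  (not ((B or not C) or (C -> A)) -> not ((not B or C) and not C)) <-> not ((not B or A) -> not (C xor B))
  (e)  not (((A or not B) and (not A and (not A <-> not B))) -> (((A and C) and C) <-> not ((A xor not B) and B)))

c

(a) disagrees with φ on (0,0,0) (formula → 1, table → 0); rule it out.
(b) disagrees with φ on (0,0,0) (formula → 1, table → 0); rule it out.
(d) disagrees with φ on (0,1,1) (formula → 0, table → 1); rule it out.
(e) disagrees with φ on (0,0,0) (formula → 1, table → 0); rule it out.
Only (c) survives; checking it on all 8 rows confirms it matches φ.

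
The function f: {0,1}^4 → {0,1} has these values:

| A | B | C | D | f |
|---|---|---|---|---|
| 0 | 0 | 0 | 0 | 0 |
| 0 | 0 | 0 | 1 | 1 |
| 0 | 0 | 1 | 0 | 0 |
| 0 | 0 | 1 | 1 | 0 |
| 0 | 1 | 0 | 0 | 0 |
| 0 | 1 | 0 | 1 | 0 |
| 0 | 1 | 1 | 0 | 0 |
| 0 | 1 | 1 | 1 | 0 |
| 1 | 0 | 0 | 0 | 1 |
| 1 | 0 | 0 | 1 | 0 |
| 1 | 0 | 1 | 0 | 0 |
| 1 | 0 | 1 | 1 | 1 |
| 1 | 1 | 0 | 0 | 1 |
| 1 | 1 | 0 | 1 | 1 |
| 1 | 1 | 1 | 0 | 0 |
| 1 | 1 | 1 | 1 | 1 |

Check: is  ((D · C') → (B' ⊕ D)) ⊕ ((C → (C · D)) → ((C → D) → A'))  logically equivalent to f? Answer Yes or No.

Yes

Check the formula against f row by row:
  A=0, B=0, C=0, D=0: formula gives 0, f = 0 ✓
  A=0, B=0, C=0, D=1: formula gives 1, f = 1 ✓
  A=0, B=0, C=1, D=0: formula gives 0, f = 0 ✓
  A=0, B=0, C=1, D=1: formula gives 0, f = 0 ✓
  … (the remaining 12 rows also agree.)
No disagreement on any input; they are logically equivalent.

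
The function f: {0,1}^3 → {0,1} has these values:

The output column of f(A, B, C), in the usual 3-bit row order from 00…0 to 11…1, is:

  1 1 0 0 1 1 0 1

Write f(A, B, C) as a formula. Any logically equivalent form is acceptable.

There are just 3 zero rows: (0,1,0), (0,1,1), (1,1,0). Their minterms are ¬A·B·¬C, ¬A·B·C, A·B·¬C; the OR of those covers precisely the 0-outputs, and negating it yields f.

f(A, B, C) = ~((((~A & B) & ~C) | ((~A & B) & C)) | ((A & B) & ~C))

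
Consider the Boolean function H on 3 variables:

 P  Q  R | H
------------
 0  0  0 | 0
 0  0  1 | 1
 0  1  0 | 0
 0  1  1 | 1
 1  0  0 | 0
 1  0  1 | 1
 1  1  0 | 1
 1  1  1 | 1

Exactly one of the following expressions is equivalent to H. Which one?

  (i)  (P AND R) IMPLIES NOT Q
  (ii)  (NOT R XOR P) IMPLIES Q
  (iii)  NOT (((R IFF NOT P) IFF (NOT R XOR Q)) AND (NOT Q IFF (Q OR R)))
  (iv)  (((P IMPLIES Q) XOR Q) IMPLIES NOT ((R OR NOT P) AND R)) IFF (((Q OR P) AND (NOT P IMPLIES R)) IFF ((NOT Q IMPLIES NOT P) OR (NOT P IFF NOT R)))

iv

(i) disagrees with H on (0,0,0) (formula → 1, table → 0); rule it out.
(ii) disagrees with H on (0,1,0) (formula → 1, table → 0); rule it out.
(iii) disagrees with H on (0,0,0) (formula → 1, table → 0); rule it out.
(iv) is the remaining candidate, and it agrees with H on all 8 inputs.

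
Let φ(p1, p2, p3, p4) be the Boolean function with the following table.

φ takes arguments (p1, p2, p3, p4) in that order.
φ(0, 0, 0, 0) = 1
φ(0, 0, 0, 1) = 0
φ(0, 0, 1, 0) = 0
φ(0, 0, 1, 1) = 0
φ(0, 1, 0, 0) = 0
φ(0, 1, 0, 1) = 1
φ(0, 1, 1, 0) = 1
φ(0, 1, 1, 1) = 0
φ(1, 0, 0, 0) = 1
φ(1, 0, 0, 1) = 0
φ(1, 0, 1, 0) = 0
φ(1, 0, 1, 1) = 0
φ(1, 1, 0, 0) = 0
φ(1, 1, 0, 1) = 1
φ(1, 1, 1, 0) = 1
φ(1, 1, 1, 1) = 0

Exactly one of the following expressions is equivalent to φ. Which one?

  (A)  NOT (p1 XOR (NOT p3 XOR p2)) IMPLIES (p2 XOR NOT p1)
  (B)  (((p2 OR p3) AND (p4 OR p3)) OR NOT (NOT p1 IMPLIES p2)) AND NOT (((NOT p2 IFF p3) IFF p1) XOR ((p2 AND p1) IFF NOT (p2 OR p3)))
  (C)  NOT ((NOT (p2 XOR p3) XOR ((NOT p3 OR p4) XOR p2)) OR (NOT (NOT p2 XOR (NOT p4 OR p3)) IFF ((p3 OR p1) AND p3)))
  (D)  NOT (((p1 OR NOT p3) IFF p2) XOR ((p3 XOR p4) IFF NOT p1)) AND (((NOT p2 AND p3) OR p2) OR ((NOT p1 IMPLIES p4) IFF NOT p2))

C

(A): at (0,0,0,1) it gives 1, but φ = 0 — eliminated.
(B): at (0,0,0,0) it gives 0, but φ = 1 — eliminated.
(D): at (0,0,0,0) it gives 0, but φ = 1 — eliminated.
Only (C) survives; checking it on all 16 rows confirms it matches φ.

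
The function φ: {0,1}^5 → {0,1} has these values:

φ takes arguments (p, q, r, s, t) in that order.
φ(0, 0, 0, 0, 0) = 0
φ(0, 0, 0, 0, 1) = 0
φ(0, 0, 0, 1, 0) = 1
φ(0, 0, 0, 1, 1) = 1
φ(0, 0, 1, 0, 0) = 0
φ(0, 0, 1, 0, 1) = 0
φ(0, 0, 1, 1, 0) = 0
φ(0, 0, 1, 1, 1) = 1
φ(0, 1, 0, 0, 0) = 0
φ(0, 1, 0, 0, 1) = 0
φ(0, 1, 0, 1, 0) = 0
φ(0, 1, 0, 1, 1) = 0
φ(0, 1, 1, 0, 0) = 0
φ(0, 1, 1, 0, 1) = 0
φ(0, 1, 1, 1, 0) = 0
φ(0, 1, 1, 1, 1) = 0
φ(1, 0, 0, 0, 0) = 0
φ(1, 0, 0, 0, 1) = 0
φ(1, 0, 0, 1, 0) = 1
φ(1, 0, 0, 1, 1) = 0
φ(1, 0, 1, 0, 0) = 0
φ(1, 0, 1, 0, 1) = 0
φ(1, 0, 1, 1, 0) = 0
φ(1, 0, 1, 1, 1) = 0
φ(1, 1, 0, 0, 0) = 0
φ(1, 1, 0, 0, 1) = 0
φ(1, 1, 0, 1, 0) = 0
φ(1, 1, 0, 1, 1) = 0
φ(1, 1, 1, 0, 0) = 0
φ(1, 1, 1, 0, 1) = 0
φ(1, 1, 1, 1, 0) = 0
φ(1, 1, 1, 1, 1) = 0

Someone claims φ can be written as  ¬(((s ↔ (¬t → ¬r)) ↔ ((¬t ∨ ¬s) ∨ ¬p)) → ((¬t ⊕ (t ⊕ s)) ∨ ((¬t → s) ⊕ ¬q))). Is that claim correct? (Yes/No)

Test each input against both φ and the formula:
  p=0, q=0, r=0, s=0, t=0: formula gives 0, φ = 0 ✓
  p=0, q=0, r=0, s=0, t=1: formula gives 0, φ = 0 ✓
  p=0, q=0, r=0, s=1, t=0: formula gives 1, φ = 1 ✓
  p=0, q=0, r=0, s=1, t=1: formula gives 1, φ = 1 ✓
  … (the remaining 28 rows also agree.)
Every row agrees, so the formula is equivalent.

Yes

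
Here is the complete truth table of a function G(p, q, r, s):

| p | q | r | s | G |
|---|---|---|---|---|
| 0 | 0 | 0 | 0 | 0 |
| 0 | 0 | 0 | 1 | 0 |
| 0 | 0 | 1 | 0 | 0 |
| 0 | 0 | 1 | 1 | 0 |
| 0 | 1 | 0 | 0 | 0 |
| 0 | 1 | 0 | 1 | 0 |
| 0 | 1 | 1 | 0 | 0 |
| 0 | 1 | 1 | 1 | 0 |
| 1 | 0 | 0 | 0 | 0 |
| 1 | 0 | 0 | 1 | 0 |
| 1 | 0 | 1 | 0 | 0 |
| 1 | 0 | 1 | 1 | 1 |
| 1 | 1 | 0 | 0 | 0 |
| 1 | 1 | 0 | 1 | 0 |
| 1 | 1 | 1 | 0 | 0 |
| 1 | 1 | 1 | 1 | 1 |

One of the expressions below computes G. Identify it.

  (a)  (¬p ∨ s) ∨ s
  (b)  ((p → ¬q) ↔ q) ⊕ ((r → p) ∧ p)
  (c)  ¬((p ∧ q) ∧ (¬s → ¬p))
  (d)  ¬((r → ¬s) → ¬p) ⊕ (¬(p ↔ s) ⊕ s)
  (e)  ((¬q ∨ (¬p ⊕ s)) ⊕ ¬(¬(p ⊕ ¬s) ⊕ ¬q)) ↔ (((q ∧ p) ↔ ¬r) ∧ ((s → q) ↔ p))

d

(a) disagrees with G on (0,0,0,0) (formula → 1, table → 0); rule it out.
(b) disagrees with G on (0,1,0,0) (formula → 1, table → 0); rule it out.
(c) disagrees with G on (0,0,0,0) (formula → 1, table → 0); rule it out.
(e) disagrees with G on (0,0,0,1) (formula → 1, table → 0); rule it out.
Only (d) survives; checking it on all 16 rows confirms it matches G.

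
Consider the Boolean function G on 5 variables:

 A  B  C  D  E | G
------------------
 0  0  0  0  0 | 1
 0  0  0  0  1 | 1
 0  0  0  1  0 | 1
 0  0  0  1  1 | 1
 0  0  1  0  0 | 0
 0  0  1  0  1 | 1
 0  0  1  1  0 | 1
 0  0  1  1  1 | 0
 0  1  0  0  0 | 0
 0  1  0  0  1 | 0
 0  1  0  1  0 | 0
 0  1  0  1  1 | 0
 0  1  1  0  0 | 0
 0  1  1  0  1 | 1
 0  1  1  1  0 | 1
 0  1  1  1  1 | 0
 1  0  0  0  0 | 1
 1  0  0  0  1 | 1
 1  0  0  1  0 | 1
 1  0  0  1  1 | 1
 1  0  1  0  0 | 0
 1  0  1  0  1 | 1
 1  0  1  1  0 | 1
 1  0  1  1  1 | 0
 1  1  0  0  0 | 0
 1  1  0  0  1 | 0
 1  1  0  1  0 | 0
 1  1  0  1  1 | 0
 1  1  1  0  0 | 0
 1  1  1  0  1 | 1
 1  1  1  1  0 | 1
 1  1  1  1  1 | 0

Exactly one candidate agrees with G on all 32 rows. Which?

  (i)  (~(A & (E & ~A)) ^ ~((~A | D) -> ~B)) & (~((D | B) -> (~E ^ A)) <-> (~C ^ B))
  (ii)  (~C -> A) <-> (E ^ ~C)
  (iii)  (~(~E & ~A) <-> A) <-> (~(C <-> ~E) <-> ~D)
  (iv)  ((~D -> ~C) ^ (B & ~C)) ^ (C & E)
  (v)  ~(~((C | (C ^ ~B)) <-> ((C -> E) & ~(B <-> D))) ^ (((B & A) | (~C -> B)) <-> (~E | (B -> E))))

iv

(i) disagrees with G on (0,0,0,0,0) (formula → 0, table → 1); rule it out.
(ii) disagrees with G on (0,0,0,0,0) (formula → 0, table → 1); rule it out.
(iii) disagrees with G on (0,0,0,1,0) (formula → 0, table → 1); rule it out.
(v) disagrees with G on (0,0,0,0,0) (formula → 0, table → 1); rule it out.
Only (iv) survives; checking it on all 32 rows confirms it matches G.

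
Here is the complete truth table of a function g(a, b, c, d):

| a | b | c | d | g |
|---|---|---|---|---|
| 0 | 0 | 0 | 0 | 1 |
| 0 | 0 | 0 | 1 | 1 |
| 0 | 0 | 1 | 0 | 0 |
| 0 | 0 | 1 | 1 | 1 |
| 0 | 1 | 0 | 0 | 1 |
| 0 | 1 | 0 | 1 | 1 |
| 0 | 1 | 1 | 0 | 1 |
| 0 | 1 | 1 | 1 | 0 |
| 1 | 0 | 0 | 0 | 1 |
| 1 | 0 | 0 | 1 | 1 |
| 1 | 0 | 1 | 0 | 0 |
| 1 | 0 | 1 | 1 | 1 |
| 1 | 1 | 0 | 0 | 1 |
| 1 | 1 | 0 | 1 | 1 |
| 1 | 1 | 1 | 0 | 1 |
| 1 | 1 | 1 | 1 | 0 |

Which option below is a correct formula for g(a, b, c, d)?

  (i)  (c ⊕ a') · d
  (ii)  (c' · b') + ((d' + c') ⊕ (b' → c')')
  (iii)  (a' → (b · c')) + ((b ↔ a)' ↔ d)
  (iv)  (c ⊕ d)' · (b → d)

ii

(i): at (0,0,0,0) it gives 0, but g = 1 — eliminated.
(iii): at (0,0,0,1) it gives 0, but g = 1 — eliminated.
(iv): at (0,0,0,1) it gives 0, but g = 1 — eliminated.
Only (ii) survives; checking it on all 16 rows confirms it matches g.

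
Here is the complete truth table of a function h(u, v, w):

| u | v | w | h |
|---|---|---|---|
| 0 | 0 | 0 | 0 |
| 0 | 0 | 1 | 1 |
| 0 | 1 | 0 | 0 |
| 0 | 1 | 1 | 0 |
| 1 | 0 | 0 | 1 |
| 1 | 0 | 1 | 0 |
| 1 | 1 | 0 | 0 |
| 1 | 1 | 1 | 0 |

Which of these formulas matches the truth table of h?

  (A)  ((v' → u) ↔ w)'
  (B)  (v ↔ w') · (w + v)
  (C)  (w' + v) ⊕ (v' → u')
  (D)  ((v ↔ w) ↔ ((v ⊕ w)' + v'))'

C

(A) disagrees with h on (0,1,0) (formula → 1, table → 0); rule it out.
(B) disagrees with h on (0,1,0) (formula → 1, table → 0); rule it out.
(D) disagrees with h on (1,0,0) (formula → 0, table → 1); rule it out.
That leaves (C). Evaluating it on every row reproduces the table of h exactly.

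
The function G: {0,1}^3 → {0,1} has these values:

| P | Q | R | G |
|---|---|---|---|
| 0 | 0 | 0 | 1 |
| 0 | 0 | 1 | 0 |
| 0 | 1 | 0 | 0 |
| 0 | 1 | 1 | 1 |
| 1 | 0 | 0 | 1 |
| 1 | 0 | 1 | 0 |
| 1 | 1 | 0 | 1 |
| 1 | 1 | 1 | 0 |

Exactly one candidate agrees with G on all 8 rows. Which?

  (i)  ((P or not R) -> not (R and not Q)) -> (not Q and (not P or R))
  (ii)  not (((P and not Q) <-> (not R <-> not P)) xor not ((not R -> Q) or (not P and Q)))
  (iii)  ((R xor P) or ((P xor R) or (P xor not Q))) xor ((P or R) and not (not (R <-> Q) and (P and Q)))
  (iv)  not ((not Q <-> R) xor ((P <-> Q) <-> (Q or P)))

iv

(i) disagrees with G on (0,0,1) (formula → 1, table → 0); rule it out.
(ii) disagrees with G on (0,0,0) (formula → 0, table → 1); rule it out.
(iii) disagrees with G on (0,1,1) (formula → 0, table → 1); rule it out.
That leaves (iv). Evaluating it on every row reproduces the table of G exactly.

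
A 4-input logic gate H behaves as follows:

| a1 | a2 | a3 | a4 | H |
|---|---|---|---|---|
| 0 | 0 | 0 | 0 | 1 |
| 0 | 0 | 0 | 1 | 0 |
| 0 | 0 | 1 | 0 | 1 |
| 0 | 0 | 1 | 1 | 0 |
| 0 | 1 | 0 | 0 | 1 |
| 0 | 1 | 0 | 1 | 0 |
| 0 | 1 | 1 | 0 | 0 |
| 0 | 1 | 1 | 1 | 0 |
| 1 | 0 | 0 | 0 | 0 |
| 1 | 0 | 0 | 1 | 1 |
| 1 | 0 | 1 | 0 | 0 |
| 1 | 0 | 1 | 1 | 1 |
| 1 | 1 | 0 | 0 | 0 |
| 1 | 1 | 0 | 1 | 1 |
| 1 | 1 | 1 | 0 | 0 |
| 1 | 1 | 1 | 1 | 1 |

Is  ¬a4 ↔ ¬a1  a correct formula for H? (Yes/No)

No

Check the formula against H row by row:
  a1=0, a2=0, a3=0, a4=0: formula gives 1, H = 1 ✓
  a1=0, a2=0, a3=0, a4=1: formula gives 0, H = 0 ✓
  a1=0, a2=0, a3=1, a4=0: formula gives 1, H = 1 ✓
  a1=0, a2=0, a3=1, a4=1: formula gives 0, H = 0 ✓
  …
  a1=0, a2=1, a3=1, a4=0: formula gives 1, but H = 0 ✗
A single disagreement suffices: at (0,1,1,0) they differ, so the formula does not compute H.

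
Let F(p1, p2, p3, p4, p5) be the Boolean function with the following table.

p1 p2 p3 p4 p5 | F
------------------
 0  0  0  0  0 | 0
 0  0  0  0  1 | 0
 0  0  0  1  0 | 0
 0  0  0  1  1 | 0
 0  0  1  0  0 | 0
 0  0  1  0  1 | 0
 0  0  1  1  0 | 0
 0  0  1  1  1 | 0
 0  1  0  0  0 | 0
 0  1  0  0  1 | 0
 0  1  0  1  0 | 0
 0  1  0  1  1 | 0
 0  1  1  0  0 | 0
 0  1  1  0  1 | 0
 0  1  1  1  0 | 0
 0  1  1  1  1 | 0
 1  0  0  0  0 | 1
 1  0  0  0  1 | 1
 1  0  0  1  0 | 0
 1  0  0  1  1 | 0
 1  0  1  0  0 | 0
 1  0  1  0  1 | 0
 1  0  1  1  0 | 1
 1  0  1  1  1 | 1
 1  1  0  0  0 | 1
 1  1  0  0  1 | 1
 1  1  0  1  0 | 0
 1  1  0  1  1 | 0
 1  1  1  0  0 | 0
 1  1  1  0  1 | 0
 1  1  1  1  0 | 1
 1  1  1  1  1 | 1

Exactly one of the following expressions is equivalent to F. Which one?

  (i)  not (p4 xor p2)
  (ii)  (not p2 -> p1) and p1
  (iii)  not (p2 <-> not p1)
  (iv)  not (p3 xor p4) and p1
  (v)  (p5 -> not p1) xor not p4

(i) disagrees with F on (0,0,0,0,0) (formula → 1, table → 0); rule it out.
(ii) disagrees with F on (1,0,0,1,0) (formula → 1, table → 0); rule it out.
(iii) disagrees with F on (0,0,0,0,0) (formula → 1, table → 0); rule it out.
(v) disagrees with F on (0,0,0,1,0) (formula → 1, table → 0); rule it out.
Only (iv) survives; checking it on all 32 rows confirms it matches F.

iv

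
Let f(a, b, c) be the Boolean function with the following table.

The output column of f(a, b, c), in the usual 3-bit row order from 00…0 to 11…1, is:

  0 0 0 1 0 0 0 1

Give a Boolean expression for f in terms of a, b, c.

f(a, b, c) = ((~a & b) & c) | ((a & b) & c)

Collect the rows where f=1 — (0,1,1), (1,1,1) — and write one minterm per row: ¬a·b·c, a·b·c. Their union (logical OR) reproduces the table exactly.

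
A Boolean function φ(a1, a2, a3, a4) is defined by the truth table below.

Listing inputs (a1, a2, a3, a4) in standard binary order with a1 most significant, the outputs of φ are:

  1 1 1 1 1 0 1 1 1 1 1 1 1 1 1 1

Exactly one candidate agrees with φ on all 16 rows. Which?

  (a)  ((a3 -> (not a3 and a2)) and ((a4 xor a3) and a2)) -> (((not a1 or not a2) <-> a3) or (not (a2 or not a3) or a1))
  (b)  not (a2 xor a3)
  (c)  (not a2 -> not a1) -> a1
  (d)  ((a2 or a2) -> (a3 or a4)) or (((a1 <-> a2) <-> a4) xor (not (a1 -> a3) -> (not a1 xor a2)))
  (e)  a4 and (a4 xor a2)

(b): at (0,0,1,0) it gives 0, but φ = 1 — eliminated.
(c): at (0,0,0,0) it gives 0, but φ = 1 — eliminated.
(d): at (0,1,0,0) it gives 0, but φ = 1 — eliminated.
(e): at (0,0,0,0) it gives 0, but φ = 1 — eliminated.
(a) is the remaining candidate, and it agrees with φ on all 16 inputs.

a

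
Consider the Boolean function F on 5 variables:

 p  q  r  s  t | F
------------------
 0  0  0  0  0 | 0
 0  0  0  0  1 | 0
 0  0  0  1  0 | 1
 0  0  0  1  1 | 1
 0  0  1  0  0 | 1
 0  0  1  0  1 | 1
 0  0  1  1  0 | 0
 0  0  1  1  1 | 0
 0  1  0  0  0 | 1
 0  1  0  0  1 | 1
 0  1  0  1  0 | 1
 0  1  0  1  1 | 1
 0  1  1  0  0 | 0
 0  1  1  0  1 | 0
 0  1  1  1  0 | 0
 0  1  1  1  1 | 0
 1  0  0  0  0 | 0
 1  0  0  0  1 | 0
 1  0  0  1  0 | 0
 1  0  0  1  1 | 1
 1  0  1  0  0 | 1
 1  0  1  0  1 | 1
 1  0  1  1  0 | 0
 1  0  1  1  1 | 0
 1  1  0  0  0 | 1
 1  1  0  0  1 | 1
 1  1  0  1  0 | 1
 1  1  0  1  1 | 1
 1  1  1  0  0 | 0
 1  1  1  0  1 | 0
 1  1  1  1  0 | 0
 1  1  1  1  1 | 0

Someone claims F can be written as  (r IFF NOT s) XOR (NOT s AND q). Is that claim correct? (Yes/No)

Check the formula against F row by row:
  p=0, q=0, r=0, s=0, t=0: formula gives 0, F = 0 ✓
  p=0, q=0, r=0, s=0, t=1: formula gives 0, F = 0 ✓
  p=0, q=0, r=0, s=1, t=0: formula gives 1, F = 1 ✓
  p=0, q=0, r=0, s=1, t=1: formula gives 1, F = 1 ✓
  …
  p=1, q=0, r=0, s=1, t=0: formula gives 1, but F = 0 ✗
A single disagreement suffices: at (1,0,0,1,0) they differ, so the formula does not compute F.

No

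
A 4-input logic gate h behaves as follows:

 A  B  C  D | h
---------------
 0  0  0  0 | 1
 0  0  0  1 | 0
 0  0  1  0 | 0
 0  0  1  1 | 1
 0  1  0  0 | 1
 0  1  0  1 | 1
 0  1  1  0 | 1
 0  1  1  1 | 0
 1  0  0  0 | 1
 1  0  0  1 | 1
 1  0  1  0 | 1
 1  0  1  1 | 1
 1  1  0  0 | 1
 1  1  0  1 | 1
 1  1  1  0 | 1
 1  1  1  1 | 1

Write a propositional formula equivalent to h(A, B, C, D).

h(A, B, C, D) = ¬(((((¬A ∧ ¬B) ∧ ¬C) ∧ D) ∨ (((¬A ∧ ¬B) ∧ C) ∧ ¬D)) ∨ (((¬A ∧ B) ∧ C) ∧ D))

h is 0 on only 3 rows — (0,0,0,1), (0,0,1,0), (0,1,1,1). Writing each as a minterm (¬A·¬B·¬C·D, ¬A·¬B·C·¬D, ¬A·B·C·D) and OR-ing them characterizes exactly where h=0, so h is the negation of that disjunction.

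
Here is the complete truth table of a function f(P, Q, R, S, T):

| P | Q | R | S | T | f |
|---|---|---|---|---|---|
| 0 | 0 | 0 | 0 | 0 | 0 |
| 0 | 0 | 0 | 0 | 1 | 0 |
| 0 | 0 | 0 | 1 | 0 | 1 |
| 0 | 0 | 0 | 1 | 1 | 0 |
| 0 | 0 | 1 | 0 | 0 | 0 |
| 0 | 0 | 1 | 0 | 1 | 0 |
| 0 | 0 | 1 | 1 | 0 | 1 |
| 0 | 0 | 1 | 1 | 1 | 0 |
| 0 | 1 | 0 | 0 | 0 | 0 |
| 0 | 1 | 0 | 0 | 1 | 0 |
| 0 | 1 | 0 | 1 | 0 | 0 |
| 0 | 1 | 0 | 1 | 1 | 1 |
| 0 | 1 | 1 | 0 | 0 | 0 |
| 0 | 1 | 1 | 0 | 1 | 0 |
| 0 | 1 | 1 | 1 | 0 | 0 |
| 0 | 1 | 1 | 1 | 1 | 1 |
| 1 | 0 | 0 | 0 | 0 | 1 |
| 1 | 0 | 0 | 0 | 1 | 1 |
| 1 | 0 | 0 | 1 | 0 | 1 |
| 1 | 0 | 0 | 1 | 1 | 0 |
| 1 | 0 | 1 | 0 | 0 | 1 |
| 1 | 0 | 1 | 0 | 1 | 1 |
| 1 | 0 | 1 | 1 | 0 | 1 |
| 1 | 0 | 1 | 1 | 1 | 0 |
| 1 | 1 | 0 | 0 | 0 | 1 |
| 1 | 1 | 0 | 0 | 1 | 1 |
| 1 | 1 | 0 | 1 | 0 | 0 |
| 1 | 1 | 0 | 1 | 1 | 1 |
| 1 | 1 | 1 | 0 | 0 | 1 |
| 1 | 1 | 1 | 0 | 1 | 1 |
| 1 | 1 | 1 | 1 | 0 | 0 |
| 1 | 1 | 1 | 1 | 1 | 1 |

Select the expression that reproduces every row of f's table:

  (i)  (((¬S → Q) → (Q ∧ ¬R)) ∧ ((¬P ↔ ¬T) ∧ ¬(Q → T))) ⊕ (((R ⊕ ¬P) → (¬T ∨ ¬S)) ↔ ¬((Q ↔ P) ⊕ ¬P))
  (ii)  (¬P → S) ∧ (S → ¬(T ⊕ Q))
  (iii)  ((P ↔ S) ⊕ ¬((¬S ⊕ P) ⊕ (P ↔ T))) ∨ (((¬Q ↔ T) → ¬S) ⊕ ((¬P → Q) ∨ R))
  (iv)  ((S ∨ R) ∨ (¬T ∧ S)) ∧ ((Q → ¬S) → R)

ii

(i): at (0,0,0,0,0) it gives 1, but f = 0 — eliminated.
(iii): at (0,0,0,0,0) it gives 1, but f = 0 — eliminated.
(iv): at (0,0,0,1,0) it gives 0, but f = 1 — eliminated.
Only (ii) survives; checking it on all 32 rows confirms it matches f.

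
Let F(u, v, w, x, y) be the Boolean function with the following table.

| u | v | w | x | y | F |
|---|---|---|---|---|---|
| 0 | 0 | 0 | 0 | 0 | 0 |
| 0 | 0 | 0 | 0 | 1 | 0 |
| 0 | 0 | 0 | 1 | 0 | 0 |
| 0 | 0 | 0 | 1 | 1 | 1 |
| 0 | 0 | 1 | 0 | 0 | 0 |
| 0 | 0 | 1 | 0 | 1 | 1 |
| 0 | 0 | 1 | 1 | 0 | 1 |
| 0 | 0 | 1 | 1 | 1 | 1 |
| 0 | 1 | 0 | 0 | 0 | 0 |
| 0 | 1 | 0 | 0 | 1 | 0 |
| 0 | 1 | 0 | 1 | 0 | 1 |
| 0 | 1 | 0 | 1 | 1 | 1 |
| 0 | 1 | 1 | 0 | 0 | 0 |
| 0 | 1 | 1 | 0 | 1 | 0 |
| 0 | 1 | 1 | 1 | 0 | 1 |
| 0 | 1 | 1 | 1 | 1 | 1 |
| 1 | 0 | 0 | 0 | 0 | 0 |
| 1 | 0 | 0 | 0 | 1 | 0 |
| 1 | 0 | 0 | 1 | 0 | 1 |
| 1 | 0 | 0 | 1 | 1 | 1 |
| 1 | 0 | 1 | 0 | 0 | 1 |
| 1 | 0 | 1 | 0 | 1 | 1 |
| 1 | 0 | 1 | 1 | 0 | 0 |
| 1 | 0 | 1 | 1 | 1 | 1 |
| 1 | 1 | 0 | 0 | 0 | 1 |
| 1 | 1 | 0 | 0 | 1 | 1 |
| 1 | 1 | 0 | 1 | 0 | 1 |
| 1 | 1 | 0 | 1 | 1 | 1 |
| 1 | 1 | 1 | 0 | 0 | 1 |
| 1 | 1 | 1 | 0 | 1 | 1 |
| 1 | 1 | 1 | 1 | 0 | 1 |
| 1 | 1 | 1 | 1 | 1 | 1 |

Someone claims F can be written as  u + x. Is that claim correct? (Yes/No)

No

Evaluate u + x on each row and compare to F:
  u=0, v=0, w=0, x=0, y=0: formula gives 0, F = 0 ✓
  u=0, v=0, w=0, x=0, y=1: formula gives 0, F = 0 ✓
  u=0, v=0, w=0, x=1, y=0: formula gives 1, but F = 0 ✗
Since they disagree at (0,0,0,1,0), the expression is not a correct formula for F.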